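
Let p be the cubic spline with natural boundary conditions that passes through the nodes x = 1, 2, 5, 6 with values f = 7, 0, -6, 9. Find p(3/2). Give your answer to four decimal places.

3.5750

With m_i denoting the second derivative at x_i, h_i = 1, 3, 1, and Δ_i = (y_(i+1) − y_i)/h_i = -7, -2, 15:
  1·m_0 + 8·m_1 + 3·m_2 = 6(Δ_1 - Δ_0) = 30
  3·m_1 + 8·m_2 + 1·m_3 = 6(Δ_2 - Δ_1) = 102
Natural end conditions: m_0 = m_3 = 0.
Solving: m_0 = 0, m_1 = -6/5, m_2 = 66/5, m_3 = 0.
On [1, 2], p(x) = 7 - 34/5·(x - 1) + 0·(x - 1)² - 1/5·(x - 1)³.
With (x - 1) = 1/2: p(3/2) = 143/40.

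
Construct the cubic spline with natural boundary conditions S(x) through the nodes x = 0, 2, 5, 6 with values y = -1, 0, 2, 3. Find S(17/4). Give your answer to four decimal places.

Put σ_i = S'' at the i-th knot. Here h = (2, 3, 1) and Δ = (1/2, 2/3, 1), so the interior equations h_(i-1)·σ_(i-1) + 2(h_(i-1)+h_i)·σ_i + h_i·σ_(i+1) = 6(Δ_i − Δ_(i-1)) read
  2·σ_0 + 10·σ_1 + 3·σ_2 = 6(Δ_1 - Δ_0) = 1
  3·σ_1 + 8·σ_2 + 1·σ_3 = 6(Δ_2 - Δ_1) = 2
Natural end conditions: σ_0 = σ_3 = 0.
Hence σ_0 = 0, σ_1 = 2/71, σ_2 = 17/71, σ_3 = 0.
On [2, 5], S(x) = 0 + 221/426·(x - 2) + 1/71·(x - 2)² + 5/426·(x - 2)³.
With (x - 2) = 9/4: S(17/4) = 12471/9088.

1.3722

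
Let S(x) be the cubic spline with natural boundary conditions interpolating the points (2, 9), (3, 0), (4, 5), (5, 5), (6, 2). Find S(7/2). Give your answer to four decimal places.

1.8103

Write M_i for S''(x_i). With h_i = 1, 1, 1, 1 and divided differences Δ_i = -9, 5, 0, -3, the continuity of S' gives the tridiagonal system
  1·M_0 + 4·M_1 + 1·M_2 = 6(Δ_1 - Δ_0) = 84
  1·M_1 + 4·M_2 + 1·M_3 = 6(Δ_2 - Δ_1) = -30
  1·M_2 + 4·M_3 + 1·M_4 = 6(Δ_3 - Δ_2) = -18
Natural end conditions: M_0 = M_4 = 0.
Forward elimination and back-substitution give M_0 = 0, M_1 = 681/28, M_2 = -93/7, M_3 = -33/28, M_4 = 0.
On [3, 4], S(x) = 0 - 25/28·(x - 3) + 681/56·(x - 3)² - 351/56·(x - 3)³.
With (x - 3) = 1/2: S(7/2) = 811/448.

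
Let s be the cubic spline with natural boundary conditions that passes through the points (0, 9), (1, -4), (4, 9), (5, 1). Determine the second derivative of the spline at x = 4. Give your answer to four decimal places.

Put m_i = s'' at the i-th knot. Here h = (1, 3, 1) and Δ = (-13, 13/3, -8), so the interior equations h_(i-1)·m_(i-1) + 2(h_(i-1)+h_i)·m_i + h_i·m_(i+1) = 6(Δ_i − Δ_(i-1)) read
  1·m_0 + 8·m_1 + 3·m_2 = 6(Δ_1 - Δ_0) = 104
  3·m_1 + 8·m_2 + 1·m_3 = 6(Δ_2 - Δ_1) = -74
Natural end conditions: m_0 = m_3 = 0.
Forward elimination and back-substitution give m_0 = 0, m_1 = 1054/55, m_2 = -904/55, m_3 = 0.

-16.4364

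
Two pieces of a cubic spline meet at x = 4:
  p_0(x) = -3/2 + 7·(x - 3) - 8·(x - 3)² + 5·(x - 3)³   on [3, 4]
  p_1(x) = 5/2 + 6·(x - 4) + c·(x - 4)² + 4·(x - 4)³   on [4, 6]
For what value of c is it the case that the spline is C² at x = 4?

p_0''(x) = -16 + 30·(x - 3), so p_0''(4) = 14. On the right, p_1''(4) = 2c, so c = 7.

7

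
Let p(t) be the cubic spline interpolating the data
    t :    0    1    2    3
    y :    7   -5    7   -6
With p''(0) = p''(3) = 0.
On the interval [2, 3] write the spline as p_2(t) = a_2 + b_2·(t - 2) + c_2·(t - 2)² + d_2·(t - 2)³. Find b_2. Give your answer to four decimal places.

3.5333

With M_i denoting the second derivative at x_i, h_i = 1, 1, 1, and Δ_i = (y_(i+1) − y_i)/h_i = -12, 12, -13:
  1·M_0 + 4·M_1 + 1·M_2 = 6(Δ_1 - Δ_0) = 144
  1·M_1 + 4·M_2 + 1·M_3 = 6(Δ_2 - Δ_1) = -150
Natural end conditions: M_0 = M_3 = 0.
Solving the tridiagonal system: M_0 = 0, M_1 = 242/5, M_2 = -248/5, M_3 = 0.
On [2, 3], with p_2(t) = a_2 + b_2·(t - 2) + c_2·(t - 2)² + d_2·(t - 2)³: c_2 = M_2/2 = -124/5, d_2 = (M_3 - M_2)/(6h_2) = 124/15, b_2 = Δ_2 - h_2(2M_2 + M_3)/6 = 53/15.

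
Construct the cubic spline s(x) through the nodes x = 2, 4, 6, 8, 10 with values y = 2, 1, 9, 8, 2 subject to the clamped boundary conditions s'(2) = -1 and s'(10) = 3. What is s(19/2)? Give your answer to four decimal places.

Let σ_i = s''(x_i). Step sizes h_i = 2, 2, 2, 2; slopes of the chords Δ_i = (y_(i+1) - y_i)/h_i = -1/2, 4, -1/2, -3.
  2·σ_0 + 8·σ_1 + 2·σ_2 = 6(Δ_1 - Δ_0) = 27
  2·σ_1 + 8·σ_2 + 2·σ_3 = 6(Δ_2 - Δ_1) = -27
  2·σ_2 + 8·σ_3 + 2·σ_4 = 6(Δ_3 - Δ_2) = -15
Clamped end conditions give two more equations: 2h_0·σ_0 + h_0·σ_1 = 6(Δ_0 - s'(2)) = 3 and h_3·σ_3 + 2h_3·σ_4 = 6(s'(10) - Δ_3) = 36.
Solving the tridiagonal system: σ_0 = -89/56, σ_1 = 131/28, σ_2 = -29/8, σ_3 = -103/28, σ_4 = 607/56.
On [8, 10], s(x) = 8 - 233/56·(x - 8) - 103/56·(x - 8)² + 271/224·(x - 8)³.
With (x - 8) = 3/2: s(19/2) = 3053/1792.

1.7037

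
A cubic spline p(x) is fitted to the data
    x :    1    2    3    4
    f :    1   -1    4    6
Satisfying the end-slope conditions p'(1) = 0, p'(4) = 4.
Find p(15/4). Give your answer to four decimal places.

5.3094

Let m_i = p''(x_i). Step sizes h_i = 1, 1, 1; slopes of the chords Δ_i = (y_(i+1) - y_i)/h_i = -2, 5, 2.
  1·m_0 + 4·m_1 + 1·m_2 = 6(Δ_1 - Δ_0) = 42
  1·m_1 + 4·m_2 + 1·m_3 = 6(Δ_2 - Δ_1) = -18
Clamped end conditions give two more equations: 2h_0·m_0 + h_0·m_1 = 6(Δ_0 - p'(1)) = -12 and h_2·m_2 + 2h_2·m_3 = 6(p'(4) - Δ_2) = 12.
Solving the tridiagonal system: m_0 = -218/15, m_1 = 256/15, m_2 = -176/15, m_3 = 178/15.
On [3, 4], p(x) = 4 + 59/15·(x - 3) - 88/15·(x - 3)² + 59/15·(x - 3)³.
With (x - 3) = 3/4: p(15/4) = 1699/320.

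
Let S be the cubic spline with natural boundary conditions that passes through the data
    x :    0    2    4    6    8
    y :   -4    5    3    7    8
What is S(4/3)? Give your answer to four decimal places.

3.2698

With M_i denoting the second derivative at x_i, h_i = 2, 2, 2, 2, and Δ_i = (y_(i+1) − y_i)/h_i = 9/2, -1, 2, 1/2:
  2·M_0 + 8·M_1 + 2·M_2 = 6(Δ_1 - Δ_0) = -33
  2·M_1 + 8·M_2 + 2·M_3 = 6(Δ_2 - Δ_1) = 18
  2·M_2 + 8·M_3 + 2·M_4 = 6(Δ_3 - Δ_2) = -9
Natural end conditions: M_0 = M_4 = 0.
Solving the tridiagonal system: M_0 = 0, M_1 = -36/7, M_2 = 57/14, M_3 = -15/7, M_4 = 0.
On [0, 2], S(x) = -4 + 87/14·x + 0·x² - 3/7·x³.
With x = 4/3: S(4/3) = 206/63.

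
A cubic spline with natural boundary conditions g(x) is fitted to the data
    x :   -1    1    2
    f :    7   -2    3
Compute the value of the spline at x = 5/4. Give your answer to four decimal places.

Write M_i for g''(x_i). With h_i = 2, 1 and divided differences Δ_i = -9/2, 5, the continuity of g' gives the tridiagonal system
  2·M_0 + 6·M_1 + 1·M_2 = 6(Δ_1 - Δ_0) = 57
Natural end conditions: M_0 = M_2 = 0.
Solving the tridiagonal system: M_0 = 0, M_1 = 19/2, M_2 = 0.
On [1, 2], g(x) = -2 + 11/6·(x - 1) + 19/4·(x - 1)² - 19/12·(x - 1)³.
With (x - 1) = 1/4: g(5/4) = -325/256.

-1.2695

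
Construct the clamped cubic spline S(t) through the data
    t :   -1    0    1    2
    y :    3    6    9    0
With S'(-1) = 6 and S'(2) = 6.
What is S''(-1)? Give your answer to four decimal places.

With m_i denoting the second derivative at x_i, h_i = 1, 1, 1, and Δ_i = (y_(i+1) − y_i)/h_i = 3, 3, -9:
  1·m_0 + 4·m_1 + 1·m_2 = 6(Δ_1 - Δ_0) = 0
  1·m_1 + 4·m_2 + 1·m_3 = 6(Δ_2 - Δ_1) = -72
Clamped end conditions give two more equations: 2h_0·m_0 + h_0·m_1 = 6(Δ_0 - S'(-1)) = -18 and h_2·m_2 + 2h_2·m_3 = 6(S'(2) - Δ_2) = 90.
Solving: m_0 = -78/5, m_1 = 66/5, m_2 = -186/5, m_3 = 318/5.

-15.6000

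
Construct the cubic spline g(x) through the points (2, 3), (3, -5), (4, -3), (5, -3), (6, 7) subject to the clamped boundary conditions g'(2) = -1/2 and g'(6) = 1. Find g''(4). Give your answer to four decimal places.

-17.6250

With m_i denoting the second derivative at x_i, h_i = 1, 1, 1, 1, and Δ_i = (y_(i+1) − y_i)/h_i = -8, 2, 0, 10:
  1·m_0 + 4·m_1 + 1·m_2 = 6(Δ_1 - Δ_0) = 60
  1·m_1 + 4·m_2 + 1·m_3 = 6(Δ_2 - Δ_1) = -12
  1·m_2 + 4·m_3 + 1·m_4 = 6(Δ_3 - Δ_2) = 60
Clamped end conditions give two more equations: 2h_0·m_0 + h_0·m_1 = 6(Δ_0 - g'(2)) = -45 and h_3·m_3 + 2h_3·m_4 = 6(g'(6) - Δ_3) = -54.
Hence m_0 = -2061/56, m_1 = 801/28, m_2 = -141/8, m_3 = 837/28, m_4 = -2349/56.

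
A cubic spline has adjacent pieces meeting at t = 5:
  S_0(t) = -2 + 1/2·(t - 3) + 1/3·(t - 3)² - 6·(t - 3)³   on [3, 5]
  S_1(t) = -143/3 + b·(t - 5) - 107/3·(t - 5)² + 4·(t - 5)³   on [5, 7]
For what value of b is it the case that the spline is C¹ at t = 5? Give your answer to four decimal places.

S_0'(t) = 1/2 + 2/3·(t - 3) - 18·(t - 3)², so S_0'(5) = -421/6. On the right, S_1'(5) = b, so b = -421/6.

-70.1667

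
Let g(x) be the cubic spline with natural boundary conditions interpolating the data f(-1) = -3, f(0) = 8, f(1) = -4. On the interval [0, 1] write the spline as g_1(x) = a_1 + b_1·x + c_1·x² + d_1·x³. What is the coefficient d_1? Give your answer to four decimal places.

5.7500

With m_i denoting the second derivative at x_i, h_i = 1, 1, and Δ_i = (y_(i+1) − y_i)/h_i = 11, -12:
  1·m_0 + 4·m_1 + 1·m_2 = 6(Δ_1 - Δ_0) = -138
Natural end conditions: m_0 = m_2 = 0.
Forward elimination and back-substitution give m_0 = 0, m_1 = -69/2, m_2 = 0.
On [0, 1], with g_1(x) = a_1 + b_1·x + c_1·x² + d_1·x³: c_1 = m_1/2 = -69/4, d_1 = (m_2 - m_1)/(6h_1) = 23/4, b_1 = Δ_1 - h_1(2m_1 + m_2)/6 = -1/2.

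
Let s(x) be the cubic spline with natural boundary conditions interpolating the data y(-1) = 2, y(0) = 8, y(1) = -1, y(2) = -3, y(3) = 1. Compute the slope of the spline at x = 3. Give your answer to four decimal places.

With m_i denoting the second derivative at x_i, h_i = 1, 1, 1, 1, and Δ_i = (y_(i+1) − y_i)/h_i = 6, -9, -2, 4:
  1·m_0 + 4·m_1 + 1·m_2 = 6(Δ_1 - Δ_0) = -90
  1·m_1 + 4·m_2 + 1·m_3 = 6(Δ_2 - Δ_1) = 42
  1·m_2 + 4·m_3 + 1·m_4 = 6(Δ_3 - Δ_2) = 36
Natural end conditions: m_0 = m_4 = 0.
Solving the tridiagonal system: m_0 = 0, m_1 = -741/28, m_2 = 111/7, m_3 = 141/28, m_4 = 0.
On [2, 3], s'(x) = b_3 + 2c_3·(x - 2) + 3d_3·(x - 2)² with b_3 = Δ_3 - h_3(2m_3 + m_4)/6 = 65/28, c_3 = m_3/2 = 141/56, d_3 = (m_4 - m_3)/(6h_3) = -47/56. So s'(3) = 271/56.

4.8393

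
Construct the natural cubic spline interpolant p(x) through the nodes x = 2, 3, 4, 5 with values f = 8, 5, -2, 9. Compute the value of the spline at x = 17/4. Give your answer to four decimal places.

-0.9125

Put M_i = p'' at the i-th knot. Here h = (1, 1, 1) and Δ = (-3, -7, 11), so the interior equations h_(i-1)·M_(i-1) + 2(h_(i-1)+h_i)·M_i + h_i·M_(i+1) = 6(Δ_i − Δ_(i-1)) read
  1·M_0 + 4·M_1 + 1·M_2 = 6(Δ_1 - Δ_0) = -24
  1·M_1 + 4·M_2 + 1·M_3 = 6(Δ_2 - Δ_1) = 108
Natural end conditions: M_0 = M_3 = 0.
Forward elimination and back-substitution give M_0 = 0, M_1 = -68/5, M_2 = 152/5, M_3 = 0.
On [4, 5], p(x) = -2 + 13/15·(x - 4) + 76/5·(x - 4)² - 76/15·(x - 4)³.
With (x - 4) = 1/4: p(17/4) = -73/80.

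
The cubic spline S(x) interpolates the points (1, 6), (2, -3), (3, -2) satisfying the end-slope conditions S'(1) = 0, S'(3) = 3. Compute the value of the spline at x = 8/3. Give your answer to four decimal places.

-3.2037

With M_i denoting the second derivative at x_i, h_i = 1, 1, and Δ_i = (y_(i+1) − y_i)/h_i = -9, 1:
  1·M_0 + 4·M_1 + 1·M_2 = 6(Δ_1 - Δ_0) = 60
Clamped end conditions give two more equations: 2h_0·M_0 + h_0·M_1 = 6(Δ_0 - S'(1)) = -54 and h_1·M_1 + 2h_1·M_2 = 6(S'(3) - Δ_1) = 12.
Forward elimination and back-substitution give M_0 = -81/2, M_1 = 27, M_2 = -15/2.
On [2, 3], S(x) = -3 - 27/4·(x - 2) + 27/2·(x - 2)² - 23/4·(x - 2)³.
With (x - 2) = 2/3: S(8/3) = -173/54.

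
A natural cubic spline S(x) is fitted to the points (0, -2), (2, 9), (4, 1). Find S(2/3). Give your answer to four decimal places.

With m_i denoting the second derivative at x_i, h_i = 2, 2, and Δ_i = (y_(i+1) − y_i)/h_i = 11/2, -4:
  2·m_0 + 8·m_1 + 2·m_2 = 6(Δ_1 - Δ_0) = -57
Natural end conditions: m_0 = m_2 = 0.
Solving the tridiagonal system: m_0 = 0, m_1 = -57/8, m_2 = 0.
On [0, 2], S(x) = -2 + 63/8·x + 0·x² - 19/32·x³.
With x = 2/3: S(2/3) = 83/27.

3.0741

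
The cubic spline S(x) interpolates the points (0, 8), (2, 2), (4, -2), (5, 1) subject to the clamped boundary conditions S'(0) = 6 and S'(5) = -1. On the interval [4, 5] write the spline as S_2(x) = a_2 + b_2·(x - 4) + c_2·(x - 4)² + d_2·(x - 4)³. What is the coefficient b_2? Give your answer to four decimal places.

Put M_i = S'' at the i-th knot. Here h = (2, 2, 1) and Δ = (-3, -2, 3), so the interior equations h_(i-1)·M_(i-1) + 2(h_(i-1)+h_i)·M_i + h_i·M_(i+1) = 6(Δ_i − Δ_(i-1)) read
  2·M_0 + 8·M_1 + 2·M_2 = 6(Δ_1 - Δ_0) = 6
  2·M_1 + 6·M_2 + 1·M_3 = 6(Δ_2 - Δ_1) = 30
Clamped end conditions give two more equations: 2h_0·M_0 + h_0·M_1 = 6(Δ_0 - S'(0)) = -54 and h_2·M_2 + 2h_2·M_3 = 6(S'(5) - Δ_2) = -24.
Solving: M_0 = -343/23, M_1 = 65/23, M_2 = 152/23, M_3 = -352/23.
On [4, 5], with S_2(x) = a_2 + b_2·(x - 4) + c_2·(x - 4)² + d_2·(x - 4)³: c_2 = M_2/2 = 76/23, d_2 = (M_3 - M_2)/(6h_2) = -84/23, b_2 = Δ_2 - h_2(2M_2 + M_3)/6 = 77/23.

3.3478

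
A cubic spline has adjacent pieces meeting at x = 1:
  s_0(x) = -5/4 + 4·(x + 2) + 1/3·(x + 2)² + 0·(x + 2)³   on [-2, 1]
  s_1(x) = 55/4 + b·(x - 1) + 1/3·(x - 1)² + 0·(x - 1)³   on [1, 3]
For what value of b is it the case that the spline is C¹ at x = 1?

s_0'(x) = 4 + 2/3·(x + 2) + 0·(x + 2)², so s_0'(1) = 6. On the right, s_1'(1) = b, so b = 6.

6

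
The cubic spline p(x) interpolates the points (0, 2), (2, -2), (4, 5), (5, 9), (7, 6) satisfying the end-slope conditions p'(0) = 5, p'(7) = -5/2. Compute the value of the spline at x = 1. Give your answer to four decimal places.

1.6168

Write σ_i for p''(x_i). With h_i = 2, 2, 1, 2 and divided differences Δ_i = -2, 7/2, 4, -3/2, the continuity of p' gives the tridiagonal system
  2·σ_0 + 8·σ_1 + 2·σ_2 = 6(Δ_1 - Δ_0) = 33
  2·σ_1 + 6·σ_2 + 1·σ_3 = 6(Δ_2 - Δ_1) = 3
  1·σ_2 + 6·σ_3 + 2·σ_4 = 6(Δ_3 - Δ_2) = -33
Clamped end conditions give two more equations: 2h_0·σ_0 + h_0·σ_1 = 6(Δ_0 - p'(0)) = -42 and h_3·σ_3 + 2h_3·σ_4 = 6(p'(7) - Δ_3) = -6.
Forward elimination and back-substitution give σ_0 = -1773/122, σ_1 = 492/61, σ_2 = -75/61, σ_3 = -351/61, σ_4 = 84/61.
On [0, 2], p(x) = 2 + 5·x - 1773/244·x² + 919/488·x³.
With x = 1: p(1) = 789/488.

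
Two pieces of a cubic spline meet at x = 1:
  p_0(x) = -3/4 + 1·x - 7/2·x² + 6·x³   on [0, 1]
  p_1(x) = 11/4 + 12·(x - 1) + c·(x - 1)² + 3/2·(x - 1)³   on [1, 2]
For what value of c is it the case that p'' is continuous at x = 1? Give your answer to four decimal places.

14.5000

p_0''(x) = -7 + 36·x, so p_0''(1) = 29. On the right, p_1''(1) = 2c, so c = 29/2.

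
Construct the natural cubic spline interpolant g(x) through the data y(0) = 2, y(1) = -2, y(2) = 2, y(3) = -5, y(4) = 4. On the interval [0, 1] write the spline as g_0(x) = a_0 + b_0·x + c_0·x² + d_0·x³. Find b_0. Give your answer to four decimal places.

-7.2143

Put M_i = g'' at the i-th knot. Here h = (1, 1, 1, 1) and Δ = (-4, 4, -7, 9), so the interior equations h_(i-1)·M_(i-1) + 2(h_(i-1)+h_i)·M_i + h_i·M_(i+1) = 6(Δ_i − Δ_(i-1)) read
  1·M_0 + 4·M_1 + 1·M_2 = 6(Δ_1 - Δ_0) = 48
  1·M_1 + 4·M_2 + 1·M_3 = 6(Δ_2 - Δ_1) = -66
  1·M_2 + 4·M_3 + 1·M_4 = 6(Δ_3 - Δ_2) = 96
Natural end conditions: M_0 = M_4 = 0.
Solving the tridiagonal system: M_0 = 0, M_1 = 135/7, M_2 = -204/7, M_3 = 219/7, M_4 = 0.
On [0, 1], with g_0(x) = a_0 + b_0·x + c_0·x² + d_0·x³: c_0 = M_0/2 = 0, d_0 = (M_1 - M_0)/(6h_0) = 45/14, b_0 = Δ_0 - h_0(2M_0 + M_1)/6 = -101/14.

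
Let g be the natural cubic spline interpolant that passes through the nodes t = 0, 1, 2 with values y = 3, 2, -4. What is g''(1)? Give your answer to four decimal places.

-7.5000

Write M_i for g''(x_i). With h_i = 1, 1 and divided differences Δ_i = -1, -6, the continuity of g' gives the tridiagonal system
  1·M_0 + 4·M_1 + 1·M_2 = 6(Δ_1 - Δ_0) = -30
Natural end conditions: M_0 = M_2 = 0.
Solving the tridiagonal system: M_0 = 0, M_1 = -15/2, M_2 = 0.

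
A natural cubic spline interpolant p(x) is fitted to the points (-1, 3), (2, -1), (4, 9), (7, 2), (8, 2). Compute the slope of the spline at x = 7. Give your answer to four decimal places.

With M_i denoting the second derivative at x_i, h_i = 3, 2, 3, 1, and Δ_i = (y_(i+1) − y_i)/h_i = -4/3, 5, -7/3, 0:
  3·M_0 + 10·M_1 + 2·M_2 = 6(Δ_1 - Δ_0) = 38
  2·M_1 + 10·M_2 + 3·M_3 = 6(Δ_2 - Δ_1) = -44
  3·M_2 + 8·M_3 + 1·M_4 = 6(Δ_3 - Δ_2) = 14
Natural end conditions: M_0 = M_4 = 0.
Hence M_0 = 0, M_1 = 581/113, M_2 = -758/113, M_3 = 482/113, M_4 = 0.
On [7, 8], p'(x) = b_3 + 2c_3·(x - 7) + 3d_3·(x - 7)² with b_3 = Δ_3 - h_3(2M_3 + M_4)/6 = -482/339, c_3 = M_3/2 = 241/113, d_3 = (M_4 - M_3)/(6h_3) = -241/339. So p'(7) = -482/339.

-1.4218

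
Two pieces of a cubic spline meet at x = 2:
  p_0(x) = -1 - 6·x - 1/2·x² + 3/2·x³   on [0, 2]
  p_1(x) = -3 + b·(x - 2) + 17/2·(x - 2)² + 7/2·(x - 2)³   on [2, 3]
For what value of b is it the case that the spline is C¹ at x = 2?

10

p_0'(x) = -6 - 1·x + 9/2·x², so p_0'(2) = 10. On the right, p_1'(2) = b, so b = 10.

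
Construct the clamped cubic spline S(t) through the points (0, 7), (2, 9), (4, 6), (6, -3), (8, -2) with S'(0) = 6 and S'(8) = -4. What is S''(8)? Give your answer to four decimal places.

-10.4911

Put M_i = S'' at the i-th knot. Here h = (2, 2, 2, 2) and Δ = (1, -3/2, -9/2, 1/2), so the interior equations h_(i-1)·M_(i-1) + 2(h_(i-1)+h_i)·M_i + h_i·M_(i+1) = 6(Δ_i − Δ_(i-1)) read
  2·M_0 + 8·M_1 + 2·M_2 = 6(Δ_1 - Δ_0) = -15
  2·M_1 + 8·M_2 + 2·M_3 = 6(Δ_2 - Δ_1) = -18
  2·M_2 + 8·M_3 + 2·M_4 = 6(Δ_3 - Δ_2) = 30
Clamped end conditions give two more equations: 2h_0·M_0 + h_0·M_1 = 6(Δ_0 - S'(0)) = -30 and h_3·M_3 + 2h_3·M_4 = 6(S'(8) - Δ_3) = -27.
Hence M_0 = -911/112, M_1 = 71/56, M_2 = -71/16, M_3 = 419/56, M_4 = -1175/112.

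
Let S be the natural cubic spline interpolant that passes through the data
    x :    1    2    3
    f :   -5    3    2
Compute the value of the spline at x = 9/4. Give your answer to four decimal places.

3.4883

Put M_i = S'' at the i-th knot. Here h = (1, 1) and Δ = (8, -1), so the interior equations h_(i-1)·M_(i-1) + 2(h_(i-1)+h_i)·M_i + h_i·M_(i+1) = 6(Δ_i − Δ_(i-1)) read
  1·M_0 + 4·M_1 + 1·M_2 = 6(Δ_1 - Δ_0) = -54
Natural end conditions: M_0 = M_2 = 0.
Solving: M_0 = 0, M_1 = -27/2, M_2 = 0.
On [2, 3], S(x) = 3 + 7/2·(x - 2) - 27/4·(x - 2)² + 9/4·(x - 2)³.
With (x - 2) = 1/4: S(9/4) = 893/256.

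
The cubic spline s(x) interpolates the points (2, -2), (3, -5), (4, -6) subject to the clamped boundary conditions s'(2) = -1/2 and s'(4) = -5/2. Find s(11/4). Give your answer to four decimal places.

Let M_i = s''(x_i). Step sizes h_i = 1, 1; slopes of the chords Δ_i = (y_(i+1) - y_i)/h_i = -3, -1.
  1·M_0 + 4·M_1 + 1·M_2 = 6(Δ_1 - Δ_0) = 12
Clamped end conditions give two more equations: 2h_0·M_0 + h_0·M_1 = 6(Δ_0 - s'(2)) = -15 and h_1·M_1 + 2h_1·M_2 = 6(s'(4) - Δ_1) = -9.
Solving the tridiagonal system: M_0 = -23/2, M_1 = 8, M_2 = -17/2.
On [2, 3], s(x) = -2 - 1/2·(x - 2) - 23/4·(x - 2)² + 13/4·(x - 2)³.
With (x - 2) = 3/4: s(11/4) = -1085/256.

-4.2383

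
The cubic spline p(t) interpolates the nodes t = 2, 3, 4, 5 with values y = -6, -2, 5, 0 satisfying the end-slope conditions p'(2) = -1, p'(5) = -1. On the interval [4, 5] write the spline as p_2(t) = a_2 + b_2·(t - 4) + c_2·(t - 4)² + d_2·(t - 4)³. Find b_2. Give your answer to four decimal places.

-0.4000

Put σ_i = p'' at the i-th knot. Here h = (1, 1, 1) and Δ = (4, 7, -5), so the interior equations h_(i-1)·σ_(i-1) + 2(h_(i-1)+h_i)·σ_i + h_i·σ_(i+1) = 6(Δ_i − Δ_(i-1)) read
  1·σ_0 + 4·σ_1 + 1·σ_2 = 6(Δ_1 - Δ_0) = 18
  1·σ_1 + 4·σ_2 + 1·σ_3 = 6(Δ_2 - Δ_1) = -72
Clamped end conditions give two more equations: 2h_0·σ_0 + h_0·σ_1 = 6(Δ_0 - p'(2)) = 30 and h_2·σ_2 + 2h_2·σ_3 = 6(p'(5) - Δ_2) = 24.
Hence σ_0 = 54/5, σ_1 = 42/5, σ_2 = -132/5, σ_3 = 126/5.
On [4, 5], with p_2(t) = a_2 + b_2·(t - 4) + c_2·(t - 4)² + d_2·(t - 4)³: c_2 = σ_2/2 = -66/5, d_2 = (σ_3 - σ_2)/(6h_2) = 43/5, b_2 = Δ_2 - h_2(2σ_2 + σ_3)/6 = -2/5.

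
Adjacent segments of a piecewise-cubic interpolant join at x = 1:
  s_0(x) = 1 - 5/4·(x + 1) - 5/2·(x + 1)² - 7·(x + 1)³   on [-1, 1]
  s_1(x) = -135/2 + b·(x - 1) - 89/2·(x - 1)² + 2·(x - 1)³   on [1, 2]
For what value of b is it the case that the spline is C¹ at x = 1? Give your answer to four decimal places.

s_0'(x) = -5/4 - 5·(x + 1) - 21·(x + 1)², so s_0'(1) = -381/4. On the right, s_1'(1) = b, so b = -381/4.

-95.2500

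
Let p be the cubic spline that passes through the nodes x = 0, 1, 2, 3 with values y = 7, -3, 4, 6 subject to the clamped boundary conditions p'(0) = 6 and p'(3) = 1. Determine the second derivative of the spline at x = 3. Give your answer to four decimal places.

7.8667

Let M_i = p''(x_i). Step sizes h_i = 1, 1, 1; slopes of the chords Δ_i = (y_(i+1) - y_i)/h_i = -10, 7, 2.
  1·M_0 + 4·M_1 + 1·M_2 = 6(Δ_1 - Δ_0) = 102
  1·M_1 + 4·M_2 + 1·M_3 = 6(Δ_2 - Δ_1) = -30
Clamped end conditions give two more equations: 2h_0·M_0 + h_0·M_1 = 6(Δ_0 - p'(0)) = -96 and h_2·M_2 + 2h_2·M_3 = 6(p'(3) - Δ_2) = -6.
Hence M_0 = -1088/15, M_1 = 736/15, M_2 = -326/15, M_3 = 118/15.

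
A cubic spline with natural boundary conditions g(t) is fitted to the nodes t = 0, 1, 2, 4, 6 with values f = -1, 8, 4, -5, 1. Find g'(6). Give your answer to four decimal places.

With M_i denoting the second derivative at x_i, h_i = 1, 1, 2, 2, and Δ_i = (y_(i+1) − y_i)/h_i = 9, -4, -9/2, 3:
  1·M_0 + 4·M_1 + 1·M_2 = 6(Δ_1 - Δ_0) = -78
  1·M_1 + 6·M_2 + 2·M_3 = 6(Δ_2 - Δ_1) = -3
  2·M_2 + 8·M_3 + 2·M_4 = 6(Δ_3 - Δ_2) = 45
Natural end conditions: M_0 = M_4 = 0.
Solving: M_0 = 0, M_1 = -79/4, M_2 = 1, M_3 = 43/8, M_4 = 0.
On [4, 6], g'(t) = b_3 + 2c_3·(t - 4) + 3d_3·(t - 4)² with b_3 = Δ_3 - h_3(2M_3 + M_4)/6 = -7/12, c_3 = M_3/2 = 43/16, d_3 = (M_4 - M_3)/(6h_3) = -43/96. So g'(6) = 115/24.

4.7917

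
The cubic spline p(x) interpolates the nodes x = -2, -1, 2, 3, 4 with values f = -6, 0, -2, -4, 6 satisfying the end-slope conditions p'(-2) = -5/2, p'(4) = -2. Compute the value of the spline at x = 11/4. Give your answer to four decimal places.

-5.1420

With σ_i denoting the second derivative at x_i, h_i = 1, 3, 1, 1, and Δ_i = (y_(i+1) − y_i)/h_i = 6, -2/3, -2, 10:
  1·σ_0 + 8·σ_1 + 3·σ_2 = 6(Δ_1 - Δ_0) = -40
  3·σ_1 + 8·σ_2 + 1·σ_3 = 6(Δ_2 - Δ_1) = -8
  1·σ_2 + 4·σ_3 + 1·σ_4 = 6(Δ_3 - Δ_2) = 72
Clamped end conditions give two more equations: 2h_0·σ_0 + h_0·σ_1 = 6(Δ_0 - p'(-2)) = 51 and h_3·σ_3 + 2h_3·σ_4 = 6(p'(4) - Δ_3) = -72.
Solving: σ_0 = 6721/228, σ_1 = -907/114, σ_2 = -443/228, σ_3 = 3581/114, σ_4 = -11789/228.
On [2, 3], p(x) = -2 - 751/114·(x - 2) - 443/456·(x - 2)² + 845/152·(x - 2)³.
With (x - 2) = 3/4: p(11/4) = -50021/9728.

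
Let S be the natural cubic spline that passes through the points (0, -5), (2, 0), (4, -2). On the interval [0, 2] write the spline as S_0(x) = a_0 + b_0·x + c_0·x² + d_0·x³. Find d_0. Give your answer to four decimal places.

Let M_i = S''(x_i). Step sizes h_i = 2, 2; slopes of the chords Δ_i = (y_(i+1) - y_i)/h_i = 5/2, -1.
  2·M_0 + 8·M_1 + 2·M_2 = 6(Δ_1 - Δ_0) = -21
Natural end conditions: M_0 = M_2 = 0.
Solving the tridiagonal system: M_0 = 0, M_1 = -21/8, M_2 = 0.
On [0, 2], with S_0(x) = a_0 + b_0·x + c_0·x² + d_0·x³: c_0 = M_0/2 = 0, d_0 = (M_1 - M_0)/(6h_0) = -7/32, b_0 = Δ_0 - h_0(2M_0 + M_1)/6 = 27/8.

-0.2188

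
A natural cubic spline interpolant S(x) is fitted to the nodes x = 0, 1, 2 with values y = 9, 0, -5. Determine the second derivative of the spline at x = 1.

Write σ_i for S''(x_i). With h_i = 1, 1 and divided differences Δ_i = -9, -5, the continuity of S' gives the tridiagonal system
  1·σ_0 + 4·σ_1 + 1·σ_2 = 6(Δ_1 - Δ_0) = 24
Natural end conditions: σ_0 = σ_2 = 0.
Forward elimination and back-substitution give σ_0 = 0, σ_1 = 6, σ_2 = 0.

6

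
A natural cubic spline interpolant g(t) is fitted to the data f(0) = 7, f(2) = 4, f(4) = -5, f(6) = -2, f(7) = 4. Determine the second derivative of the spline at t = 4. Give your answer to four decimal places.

4.6098

Put m_i = g'' at the i-th knot. Here h = (2, 2, 2, 1) and Δ = (-3/2, -9/2, 3/2, 6), so the interior equations h_(i-1)·m_(i-1) + 2(h_(i-1)+h_i)·m_i + h_i·m_(i+1) = 6(Δ_i − Δ_(i-1)) read
  2·m_0 + 8·m_1 + 2·m_2 = 6(Δ_1 - Δ_0) = -18
  2·m_1 + 8·m_2 + 2·m_3 = 6(Δ_2 - Δ_1) = 36
  2·m_2 + 6·m_3 + 1·m_4 = 6(Δ_3 - Δ_2) = 27
Natural end conditions: m_0 = m_4 = 0.
Hence m_0 = 0, m_1 = -279/82, m_2 = 189/41, m_3 = 243/82, m_4 = 0.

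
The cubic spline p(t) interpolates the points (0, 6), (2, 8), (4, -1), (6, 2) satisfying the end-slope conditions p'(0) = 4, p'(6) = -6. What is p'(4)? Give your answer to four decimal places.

With m_i denoting the second derivative at x_i, h_i = 2, 2, 2, and Δ_i = (y_(i+1) − y_i)/h_i = 1, -9/2, 3/2:
  2·m_0 + 8·m_1 + 2·m_2 = 6(Δ_1 - Δ_0) = -33
  2·m_1 + 8·m_2 + 2·m_3 = 6(Δ_2 - Δ_1) = 36
Clamped end conditions give two more equations: 2h_0·m_0 + h_0·m_1 = 6(Δ_0 - p'(0)) = -18 and h_2·m_2 + 2h_2·m_3 = 6(p'(6) - Δ_2) = -45.
Solving the tridiagonal system: m_0 = -4/3, m_1 = -19/3, m_2 = 61/6, m_3 = -49/3.
On [4, 6], p'(t) = b_2 + 2c_2·(t - 4) + 3d_2·(t - 4)² with b_2 = Δ_2 - h_2(2m_2 + m_3)/6 = 1/6, c_2 = m_2/2 = 61/12, d_2 = (m_3 - m_2)/(6h_2) = -53/24. So p'(4) = 1/6.

0.1667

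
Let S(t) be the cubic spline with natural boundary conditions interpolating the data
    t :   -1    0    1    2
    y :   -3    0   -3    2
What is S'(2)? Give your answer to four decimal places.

Write m_i for S''(x_i). With h_i = 1, 1, 1 and divided differences Δ_i = 3, -3, 5, the continuity of S' gives the tridiagonal system
  1·m_0 + 4·m_1 + 1·m_2 = 6(Δ_1 - Δ_0) = -36
  1·m_1 + 4·m_2 + 1·m_3 = 6(Δ_2 - Δ_1) = 48
Natural end conditions: m_0 = m_3 = 0.
Solving the tridiagonal system: m_0 = 0, m_1 = -64/5, m_2 = 76/5, m_3 = 0.
On [1, 2], S'(t) = b_2 + 2c_2·(t - 1) + 3d_2·(t - 1)² with b_2 = Δ_2 - h_2(2m_2 + m_3)/6 = -1/15, c_2 = m_2/2 = 38/5, d_2 = (m_3 - m_2)/(6h_2) = -38/15. So S'(2) = 113/15.

7.5333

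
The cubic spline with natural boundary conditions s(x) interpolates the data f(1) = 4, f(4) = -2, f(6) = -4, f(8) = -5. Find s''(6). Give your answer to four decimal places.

Write σ_i for s''(x_i). With h_i = 3, 2, 2 and divided differences Δ_i = -2, -1, -1/2, the continuity of s' gives the tridiagonal system
  3·σ_0 + 10·σ_1 + 2·σ_2 = 6(Δ_1 - Δ_0) = 6
  2·σ_1 + 8·σ_2 + 2·σ_3 = 6(Δ_2 - Δ_1) = 3
Natural end conditions: σ_0 = σ_3 = 0.
Solving: σ_0 = 0, σ_1 = 21/38, σ_2 = 9/38, σ_3 = 0.

0.2368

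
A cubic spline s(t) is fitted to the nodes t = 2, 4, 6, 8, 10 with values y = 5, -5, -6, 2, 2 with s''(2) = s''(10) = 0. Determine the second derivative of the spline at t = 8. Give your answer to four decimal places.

-3.9375

Put M_i = s'' at the i-th knot. Here h = (2, 2, 2, 2) and Δ = (-5, -1/2, 4, 0), so the interior equations h_(i-1)·M_(i-1) + 2(h_(i-1)+h_i)·M_i + h_i·M_(i+1) = 6(Δ_i − Δ_(i-1)) read
  2·M_0 + 8·M_1 + 2·M_2 = 6(Δ_1 - Δ_0) = 27
  2·M_1 + 8·M_2 + 2·M_3 = 6(Δ_2 - Δ_1) = 27
  2·M_2 + 8·M_3 + 2·M_4 = 6(Δ_3 - Δ_2) = -24
Natural end conditions: M_0 = M_4 = 0.
Forward elimination and back-substitution give M_0 = 0, M_1 = 39/16, M_2 = 15/4, M_3 = -63/16, M_4 = 0.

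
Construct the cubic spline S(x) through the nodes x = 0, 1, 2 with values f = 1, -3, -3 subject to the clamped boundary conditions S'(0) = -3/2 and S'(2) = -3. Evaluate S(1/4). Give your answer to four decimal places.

Write m_i for S''(x_i). With h_i = 1, 1 and divided differences Δ_i = -4, 0, the continuity of S' gives the tridiagonal system
  1·m_0 + 4·m_1 + 1·m_2 = 6(Δ_1 - Δ_0) = 24
Clamped end conditions give two more equations: 2h_0·m_0 + h_0·m_1 = 6(Δ_0 - S'(0)) = -15 and h_1·m_1 + 2h_1·m_2 = 6(S'(2) - Δ_1) = -18.
Forward elimination and back-substitution give m_0 = -57/4, m_1 = 27/2, m_2 = -63/4.
On [0, 1], S(x) = 1 - 3/2·x - 57/8·x² + 37/8·x³.
With x = 1/4: S(1/4) = 129/512.

0.2520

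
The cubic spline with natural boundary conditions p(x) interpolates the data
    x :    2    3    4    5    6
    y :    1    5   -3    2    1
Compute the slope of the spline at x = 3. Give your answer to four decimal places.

-4.5000

Let M_i = p''(x_i). Step sizes h_i = 1, 1, 1, 1; slopes of the chords Δ_i = (y_(i+1) - y_i)/h_i = 4, -8, 5, -1.
  1·M_0 + 4·M_1 + 1·M_2 = 6(Δ_1 - Δ_0) = -72
  1·M_1 + 4·M_2 + 1·M_3 = 6(Δ_2 - Δ_1) = 78
  1·M_2 + 4·M_3 + 1·M_4 = 6(Δ_3 - Δ_2) = -36
Natural end conditions: M_0 = M_4 = 0.
Solving: M_0 = 0, M_1 = -51/2, M_2 = 30, M_3 = -33/2, M_4 = 0.
On [3, 4], p'(x) = b_1 + 2c_1·(x - 3) + 3d_1·(x - 3)² with b_1 = Δ_1 - h_1(2M_1 + M_2)/6 = -9/2, c_1 = M_1/2 = -51/4, d_1 = (M_2 - M_1)/(6h_1) = 37/4. So p'(3) = -9/2.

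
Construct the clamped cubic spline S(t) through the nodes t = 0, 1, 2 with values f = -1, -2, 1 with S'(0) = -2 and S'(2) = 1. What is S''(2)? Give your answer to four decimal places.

Write M_i for S''(x_i). With h_i = 1, 1 and divided differences Δ_i = -1, 3, the continuity of S' gives the tridiagonal system
  1·M_0 + 4·M_1 + 1·M_2 = 6(Δ_1 - Δ_0) = 24
Clamped end conditions give two more equations: 2h_0·M_0 + h_0·M_1 = 6(Δ_0 - S'(0)) = 6 and h_1·M_1 + 2h_1·M_2 = 6(S'(2) - Δ_1) = -12.
Solving the tridiagonal system: M_0 = -3/2, M_1 = 9, M_2 = -21/2.

-10.5000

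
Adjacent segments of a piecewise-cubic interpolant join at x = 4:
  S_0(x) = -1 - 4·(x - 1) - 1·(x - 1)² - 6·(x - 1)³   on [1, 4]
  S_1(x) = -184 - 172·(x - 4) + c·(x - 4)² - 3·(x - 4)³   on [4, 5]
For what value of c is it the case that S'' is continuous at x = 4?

-55

S_0''(x) = -2 - 36·(x - 1), so S_0''(4) = -110. On the right, S_1''(4) = 2c, so c = -55.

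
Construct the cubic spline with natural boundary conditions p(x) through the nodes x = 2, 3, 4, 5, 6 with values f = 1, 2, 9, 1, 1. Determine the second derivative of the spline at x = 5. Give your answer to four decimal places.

Let σ_i = p''(x_i). Step sizes h_i = 1, 1, 1, 1; slopes of the chords Δ_i = (y_(i+1) - y_i)/h_i = 1, 7, -8, 0.
  1·σ_0 + 4·σ_1 + 1·σ_2 = 6(Δ_1 - Δ_0) = 36
  1·σ_1 + 4·σ_2 + 1·σ_3 = 6(Δ_2 - Δ_1) = -90
  1·σ_2 + 4·σ_3 + 1·σ_4 = 6(Δ_3 - Δ_2) = 48
Natural end conditions: σ_0 = σ_4 = 0.
Hence σ_0 = 0, σ_1 = 237/14, σ_2 = -222/7, σ_3 = 279/14, σ_4 = 0.

19.9286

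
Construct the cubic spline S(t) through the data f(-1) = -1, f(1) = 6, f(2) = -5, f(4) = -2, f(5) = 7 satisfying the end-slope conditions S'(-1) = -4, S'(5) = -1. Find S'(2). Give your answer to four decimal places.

-10.5323

With m_i denoting the second derivative at x_i, h_i = 2, 1, 2, 1, and Δ_i = (y_(i+1) − y_i)/h_i = 7/2, -11, 3/2, 9:
  2·m_0 + 6·m_1 + 1·m_2 = 6(Δ_1 - Δ_0) = -87
  1·m_1 + 6·m_2 + 2·m_3 = 6(Δ_2 - Δ_1) = 75
  2·m_2 + 6·m_3 + 1·m_4 = 6(Δ_3 - Δ_2) = 45
Clamped end conditions give two more equations: 2h_0·m_0 + h_0·m_1 = 6(Δ_0 - S'(-1)) = 45 and h_3·m_3 + 2h_3·m_4 = 6(S'(5) - Δ_3) = -60.
Hence m_0 = 2923/124, m_1 = -764/31, m_2 = 851/62, m_3 = 268/31, m_4 = -1064/31.
On [2, 4], S'(t) = b_2 + 2c_2·(t - 2) + 3d_2·(t - 2)² with b_2 = Δ_2 - h_2(2m_2 + m_3)/6 = -653/62, c_2 = m_2/2 = 851/124, d_2 = (m_3 - m_2)/(6h_2) = -105/248. So S'(2) = -653/62.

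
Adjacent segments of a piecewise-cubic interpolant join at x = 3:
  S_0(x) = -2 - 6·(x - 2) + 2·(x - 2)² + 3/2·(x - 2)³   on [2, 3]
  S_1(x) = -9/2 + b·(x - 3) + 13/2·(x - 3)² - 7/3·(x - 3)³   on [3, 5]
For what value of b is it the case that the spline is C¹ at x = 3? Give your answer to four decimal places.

2.5000

S_0'(x) = -6 + 4·(x - 2) + 9/2·(x - 2)², so S_0'(3) = 5/2. On the right, S_1'(3) = b, so b = 5/2.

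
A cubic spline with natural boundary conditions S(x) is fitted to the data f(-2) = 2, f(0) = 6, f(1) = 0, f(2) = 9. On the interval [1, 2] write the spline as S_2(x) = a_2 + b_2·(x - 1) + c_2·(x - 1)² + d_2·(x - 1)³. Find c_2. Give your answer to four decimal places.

12.7826

Put M_i = S'' at the i-th knot. Here h = (2, 1, 1) and Δ = (2, -6, 9), so the interior equations h_(i-1)·M_(i-1) + 2(h_(i-1)+h_i)·M_i + h_i·M_(i+1) = 6(Δ_i − Δ_(i-1)) read
  2·M_0 + 6·M_1 + 1·M_2 = 6(Δ_1 - Δ_0) = -48
  1·M_1 + 4·M_2 + 1·M_3 = 6(Δ_2 - Δ_1) = 90
Natural end conditions: M_0 = M_3 = 0.
Solving the tridiagonal system: M_0 = 0, M_1 = -282/23, M_2 = 588/23, M_3 = 0.
On [1, 2], with S_2(x) = a_2 + b_2·(x - 1) + c_2·(x - 1)² + d_2·(x - 1)³: c_2 = M_2/2 = 294/23, d_2 = (M_3 - M_2)/(6h_2) = -98/23, b_2 = Δ_2 - h_2(2M_2 + M_3)/6 = 11/23.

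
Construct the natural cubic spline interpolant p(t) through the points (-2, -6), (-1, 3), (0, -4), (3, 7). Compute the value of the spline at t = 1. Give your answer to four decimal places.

-6.6416

Let M_i = p''(x_i). Step sizes h_i = 1, 1, 3; slopes of the chords Δ_i = (y_(i+1) - y_i)/h_i = 9, -7, 11/3.
  1·M_0 + 4·M_1 + 1·M_2 = 6(Δ_1 - Δ_0) = -96
  1·M_1 + 8·M_2 + 3·M_3 = 6(Δ_2 - Δ_1) = 64
Natural end conditions: M_0 = M_3 = 0.
Forward elimination and back-substitution give M_0 = 0, M_1 = -832/31, M_2 = 352/31, M_3 = 0.
On [0, 3], p(t) = -4 - 715/93·t + 176/31·t² - 176/279·t³.
With t = 1: p(1) = -1853/279.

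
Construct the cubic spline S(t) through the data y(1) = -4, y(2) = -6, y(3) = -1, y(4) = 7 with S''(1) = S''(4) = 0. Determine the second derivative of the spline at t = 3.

2

Let M_i = S''(x_i). Step sizes h_i = 1, 1, 1; slopes of the chords Δ_i = (y_(i+1) - y_i)/h_i = -2, 5, 8.
  1·M_0 + 4·M_1 + 1·M_2 = 6(Δ_1 - Δ_0) = 42
  1·M_1 + 4·M_2 + 1·M_3 = 6(Δ_2 - Δ_1) = 18
Natural end conditions: M_0 = M_3 = 0.
Solving: M_0 = 0, M_1 = 10, M_2 = 2, M_3 = 0.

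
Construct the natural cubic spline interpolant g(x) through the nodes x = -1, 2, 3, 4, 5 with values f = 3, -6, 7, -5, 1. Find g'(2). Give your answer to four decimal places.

15.5172

Let M_i = g''(x_i). Step sizes h_i = 3, 1, 1, 1; slopes of the chords Δ_i = (y_(i+1) - y_i)/h_i = -3, 13, -12, 6.
  3·M_0 + 8·M_1 + 1·M_2 = 6(Δ_1 - Δ_0) = 96
  1·M_1 + 4·M_2 + 1·M_3 = 6(Δ_2 - Δ_1) = -150
  1·M_2 + 4·M_3 + 1·M_4 = 6(Δ_3 - Δ_2) = 108
Natural end conditions: M_0 = M_4 = 0.
Solving: M_0 = 0, M_1 = 537/29, M_2 = -1512/29, M_3 = 1161/29, M_4 = 0.
On [2, 3], g'(x) = b_1 + 2c_1·(x - 2) + 3d_1·(x - 2)² with b_1 = Δ_1 - h_1(2M_1 + M_2)/6 = 450/29, c_1 = M_1/2 = 537/58, d_1 = (M_2 - M_1)/(6h_1) = -683/58. So g'(2) = 450/29.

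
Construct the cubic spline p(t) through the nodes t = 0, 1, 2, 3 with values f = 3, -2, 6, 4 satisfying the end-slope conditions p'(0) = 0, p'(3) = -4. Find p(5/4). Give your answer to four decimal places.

Let m_i = p''(x_i). Step sizes h_i = 1, 1, 1; slopes of the chords Δ_i = (y_(i+1) - y_i)/h_i = -5, 8, -2.
  1·m_0 + 4·m_1 + 1·m_2 = 6(Δ_1 - Δ_0) = 78
  1·m_1 + 4·m_2 + 1·m_3 = 6(Δ_2 - Δ_1) = -60
Clamped end conditions give two more equations: 2h_0·m_0 + h_0·m_1 = 6(Δ_0 - p'(0)) = -30 and h_2·m_2 + 2h_2·m_3 = 6(p'(3) - Δ_2) = -12.
Hence m_0 = -478/15, m_1 = 506/15, m_2 = -376/15, m_3 = 98/15.
On [1, 2], p(t) = -2 + 14/15·(t - 1) + 253/15·(t - 1)² - 49/5·(t - 1)³.
With (t - 1) = 1/4: p(5/4) = -277/320.

-0.8656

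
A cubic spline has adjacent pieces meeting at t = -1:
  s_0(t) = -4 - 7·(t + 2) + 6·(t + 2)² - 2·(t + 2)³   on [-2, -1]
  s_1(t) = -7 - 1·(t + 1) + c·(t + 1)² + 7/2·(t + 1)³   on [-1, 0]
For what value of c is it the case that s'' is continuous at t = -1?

s_0''(t) = 12 - 12·(t + 2), so s_0''(-1) = 0. On the right, s_1''(-1) = 2c, so c = 0.

0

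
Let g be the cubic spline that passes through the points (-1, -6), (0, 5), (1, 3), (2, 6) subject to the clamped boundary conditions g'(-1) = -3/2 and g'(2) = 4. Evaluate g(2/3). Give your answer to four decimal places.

Write M_i for g''(x_i). With h_i = 1, 1, 1 and divided differences Δ_i = 11, -2, 3, the continuity of g' gives the tridiagonal system
  1·M_0 + 4·M_1 + 1·M_2 = 6(Δ_1 - Δ_0) = -78
  1·M_1 + 4·M_2 + 1·M_3 = 6(Δ_2 - Δ_1) = 30
Clamped end conditions give two more equations: 2h_0·M_0 + h_0·M_1 = 6(Δ_0 - g'(-1)) = 75 and h_2·M_2 + 2h_2·M_3 = 6(g'(2) - Δ_2) = 6.
Hence M_0 = 170/3, M_1 = -115/3, M_2 = 56/3, M_3 = -19/3.
On [0, 1], g(x) = 5 + 23/3·x - 115/6·x² + 19/2·x³.
With x = 2/3: g(2/3) = 119/27.

4.4074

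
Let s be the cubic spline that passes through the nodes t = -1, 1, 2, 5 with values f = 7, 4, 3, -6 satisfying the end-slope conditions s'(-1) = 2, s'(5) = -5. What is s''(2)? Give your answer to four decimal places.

Write σ_i for s''(x_i). With h_i = 2, 1, 3 and divided differences Δ_i = -3/2, -1, -3, the continuity of s' gives the tridiagonal system
  2·σ_0 + 6·σ_1 + 1·σ_2 = 6(Δ_1 - Δ_0) = 3
  1·σ_1 + 8·σ_2 + 3·σ_3 = 6(Δ_2 - Δ_1) = -12
Clamped end conditions give two more equations: 2h_0·σ_0 + h_0·σ_1 = 6(Δ_0 - s'(-1)) = -21 and h_2·σ_2 + 2h_2·σ_3 = 6(s'(5) - Δ_2) = -12.
Hence σ_0 = -283/42, σ_1 = 125/42, σ_2 = -29/21, σ_3 = -55/42.

-1.3810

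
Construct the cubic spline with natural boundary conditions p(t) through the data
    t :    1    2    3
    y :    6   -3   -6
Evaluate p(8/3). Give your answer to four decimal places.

Let m_i = p''(x_i). Step sizes h_i = 1, 1; slopes of the chords Δ_i = (y_(i+1) - y_i)/h_i = -9, -3.
  1·m_0 + 4·m_1 + 1·m_2 = 6(Δ_1 - Δ_0) = 36
Natural end conditions: m_0 = m_2 = 0.
Solving the tridiagonal system: m_0 = 0, m_1 = 9, m_2 = 0.
On [2, 3], p(t) = -3 - 6·(t - 2) + 9/2·(t - 2)² - 3/2·(t - 2)³.
With (t - 2) = 2/3: p(8/3) = -49/9.

-5.4444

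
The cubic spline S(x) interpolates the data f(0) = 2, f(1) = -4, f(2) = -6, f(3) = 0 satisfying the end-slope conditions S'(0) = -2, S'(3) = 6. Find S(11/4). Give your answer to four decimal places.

Put M_i = S'' at the i-th knot. Here h = (1, 1, 1) and Δ = (-6, -2, 6), so the interior equations h_(i-1)·M_(i-1) + 2(h_(i-1)+h_i)·M_i + h_i·M_(i+1) = 6(Δ_i − Δ_(i-1)) read
  1·M_0 + 4·M_1 + 1·M_2 = 6(Δ_1 - Δ_0) = 24
  1·M_1 + 4·M_2 + 1·M_3 = 6(Δ_2 - Δ_1) = 48
Clamped end conditions give two more equations: 2h_0·M_0 + h_0·M_1 = 6(Δ_0 - S'(0)) = -24 and h_2·M_2 + 2h_2·M_3 = 6(S'(3) - Δ_2) = 0.
Solving the tridiagonal system: M_0 = -232/15, M_1 = 104/15, M_2 = 176/15, M_3 = -88/15.
On [2, 3], S(x) = -6 + 46/15·(x - 2) + 88/15·(x - 2)² - 44/15·(x - 2)³.
With (x - 2) = 3/4: S(11/4) = -131/80.

-1.6375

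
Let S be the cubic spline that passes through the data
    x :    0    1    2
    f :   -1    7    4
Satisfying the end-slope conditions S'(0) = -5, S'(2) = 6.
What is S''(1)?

Let σ_i = S''(x_i). Step sizes h_i = 1, 1; slopes of the chords Δ_i = (y_(i+1) - y_i)/h_i = 8, -3.
  1·σ_0 + 4·σ_1 + 1·σ_2 = 6(Δ_1 - Δ_0) = -66
Clamped end conditions give two more equations: 2h_0·σ_0 + h_0·σ_1 = 6(Δ_0 - S'(0)) = 78 and h_1·σ_1 + 2h_1·σ_2 = 6(S'(2) - Δ_1) = 54.
Hence σ_0 = 61, σ_1 = -44, σ_2 = 49.

-44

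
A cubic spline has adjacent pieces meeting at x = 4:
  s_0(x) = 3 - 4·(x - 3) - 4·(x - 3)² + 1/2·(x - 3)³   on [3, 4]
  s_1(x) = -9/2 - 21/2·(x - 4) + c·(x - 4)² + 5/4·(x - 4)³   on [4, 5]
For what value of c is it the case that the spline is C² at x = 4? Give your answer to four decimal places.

s_0''(x) = -8 + 3·(x - 3), so s_0''(4) = -5. On the right, s_1''(4) = 2c, so c = -5/2.

-2.5000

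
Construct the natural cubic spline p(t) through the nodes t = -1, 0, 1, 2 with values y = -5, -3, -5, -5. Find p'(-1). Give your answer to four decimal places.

Let m_i = p''(x_i). Step sizes h_i = 1, 1, 1; slopes of the chords Δ_i = (y_(i+1) - y_i)/h_i = 2, -2, 0.
  1·m_0 + 4·m_1 + 1·m_2 = 6(Δ_1 - Δ_0) = -24
  1·m_1 + 4·m_2 + 1·m_3 = 6(Δ_2 - Δ_1) = 12
Natural end conditions: m_0 = m_3 = 0.
Hence m_0 = 0, m_1 = -36/5, m_2 = 24/5, m_3 = 0.
On [-1, 0], p'(t) = b_0 + 2c_0·(t + 1) + 3d_0·(t + 1)² with b_0 = Δ_0 - h_0(2m_0 + m_1)/6 = 16/5, c_0 = m_0/2 = 0, d_0 = (m_1 - m_0)/(6h_0) = -6/5. So p'(-1) = 16/5.

3.2000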